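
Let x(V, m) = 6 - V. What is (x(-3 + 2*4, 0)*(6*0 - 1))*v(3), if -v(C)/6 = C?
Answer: 18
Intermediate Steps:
v(C) = -6*C
(x(-3 + 2*4, 0)*(6*0 - 1))*v(3) = ((6 - (-3 + 2*4))*(6*0 - 1))*(-6*3) = ((6 - (-3 + 8))*(0 - 1))*(-18) = ((6 - 1*5)*(-1))*(-18) = ((6 - 5)*(-1))*(-18) = (1*(-1))*(-18) = -1*(-18) = 18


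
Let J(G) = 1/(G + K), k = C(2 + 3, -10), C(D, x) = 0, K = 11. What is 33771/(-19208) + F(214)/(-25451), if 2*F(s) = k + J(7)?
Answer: -7735556291/4399765272 ≈ -1.7582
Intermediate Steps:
k = 0
J(G) = 1/(11 + G) (J(G) = 1/(G + 11) = 1/(11 + G))
F(s) = 1/36 (F(s) = (0 + 1/(11 + 7))/2 = (0 + 1/18)/2 = (1/2)*(1/18) = 1/36)
33771/(-19208) + F(214)/(-25451) = 33771/(-19208) + (1/36)/(-25451) = 33771*(-1/19208) + (1/36)*(-1/25451) = -33771/19208 - 1/916236 = -7735556291/4399765272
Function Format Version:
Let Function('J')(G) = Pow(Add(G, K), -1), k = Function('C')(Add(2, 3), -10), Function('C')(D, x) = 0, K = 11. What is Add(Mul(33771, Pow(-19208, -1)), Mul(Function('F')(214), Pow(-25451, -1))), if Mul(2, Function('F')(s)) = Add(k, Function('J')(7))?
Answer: Rational(-7735556291, 4399765272) ≈ -1.7582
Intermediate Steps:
k = 0
Function('J')(G) = Pow(Add(11, G), -1) (Function('J')(G) = Pow(Add(G, 11), -1) = Pow(Add(11, G), -1))
Function('F')(s) = Rational(1, 36) (Function('F')(s) = Mul(Rational(1, 2), Add(0, Pow(Add(11, 7), -1))) = Mul(Rational(1, 2), Add(0, Pow(18, -1))) = Mul(Rational(1, 2), Add(0, Rational(1, 18))) = Mul(Rational(1, 2), Rational(1, 18)) = Rational(1, 36))
Add(Mul(33771, Pow(-19208, -1)), Mul(Function('F')(214), Pow(-25451, -1))) = Add(Mul(33771, Pow(-19208, -1)), Mul(Rational(1, 36), Pow(-25451, -1))) = Add(Mul(33771, Rational(-1, 19208)), Mul(Rational(1, 36), Rational(-1, 25451))) = Add(Rational(-33771, 19208), Rational(-1, 916236)) = Rational(-7735556291, 4399765272)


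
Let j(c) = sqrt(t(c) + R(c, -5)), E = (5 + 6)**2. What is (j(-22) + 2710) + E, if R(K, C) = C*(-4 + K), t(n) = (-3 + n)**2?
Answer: 2831 + sqrt(755) ≈ 2858.5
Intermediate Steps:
E = 121 (E = 11**2 = 121)
j(c) = sqrt(20 + (-3 + c)**2 - 5*c) (j(c) = sqrt((-3 + c)**2 - 5*(-4 + c)) = sqrt((-3 + c)**2 + (20 - 5*c)) = sqrt(20 + (-3 + c)**2 - 5*c))
(j(-22) + 2710) + E = (sqrt(29 + (-22)**2 - 11*(-22)) + 2710) + 121 = (sqrt(29 + 484 + 242) + 2710) + 121 = (sqrt(755) + 2710) + 121 = (2710 + sqrt(755)) + 121 = 2831 + sqrt(755)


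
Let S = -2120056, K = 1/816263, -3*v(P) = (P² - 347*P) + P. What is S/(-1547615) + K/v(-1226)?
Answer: 1111729681672617057/811549096488093880 ≈ 1.3699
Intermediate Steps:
v(P) = -P²/3 + 346*P/3 (v(P) = -((P² - 347*P) + P)/3 = -(P² - 346*P)/3 = -P²/3 + 346*P/3)
K = 1/816263 ≈ 1.2251e-6
S/(-1547615) + K/v(-1226) = -2120056/(-1547615) + 1/(816263*(((⅓)*(-1226)*(346 - 1*(-1226))))) = -2120056*(-1/1547615) + 1/(816263*(((⅓)*(-1226)*(346 + 1226)))) = 2120056/1547615 + 1/(816263*(((⅓)*(-1226)*1572))) = 2120056/1547615 + (1/816263)/(-642424) = 2120056/1547615 + (1/816263)*(-1/642424) = 2120056/1547615 - 1/524386941512 = 1111729681672617057/811549096488093880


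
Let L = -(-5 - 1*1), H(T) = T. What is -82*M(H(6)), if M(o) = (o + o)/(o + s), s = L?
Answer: -82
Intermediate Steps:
L = 6 (L = -(-5 - 1) = -1*(-6) = 6)
s = 6
M(o) = 2*o/(6 + o) (M(o) = (o + o)/(o + 6) = (2*o)/(6 + o) = 2*o/(6 + o))
-82*M(H(6)) = -164*6/(6 + 6) = -164*6/12 = -82*1 = -82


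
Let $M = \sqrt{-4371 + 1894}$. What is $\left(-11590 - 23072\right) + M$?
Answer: $-34662 + i \sqrt{2477} \approx -34662.0 + 49.769 i$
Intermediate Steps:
$M = i \sqrt{2477}$ ($M = \sqrt{-2477} = i \sqrt{2477} \approx 49.769 i$)
$\left(-11590 - 23072\right) + M = \left(-11590 - 23072\right) + i \sqrt{2477} = -34662 + i \sqrt{2477}$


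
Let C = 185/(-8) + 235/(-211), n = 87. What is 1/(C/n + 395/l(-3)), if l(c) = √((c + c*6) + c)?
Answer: -1201722648/28041518023565 + 141980674512*I*√6/28041518023565 ≈ -4.2855e-5 + 0.012402*I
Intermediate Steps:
l(c) = 2*√2*√c (l(c) = √((c + 6*c) + c) = √(7*c + c) = √(8*c) = 2*√2*√c)
C = -40915/1688 (C = 185*(-⅛) + 235*(-1/211) = -185/8 - 235/211 = -40915/1688 ≈ -24.239)
1/(C/n + 395/l(-3)) = 1/(-40915/1688/87 + 395/((2*√2*√(-3)))) = 1/(-40915/1688*1/87 + 395/((2*√2*(I*√3)))) = 1/(-40915/146856 + 395/((2*I*√6))) = 1/(-40915/146856 + 395*(-I*√6/12)) = 1/(-40915/146856 - 395*I*√6/12)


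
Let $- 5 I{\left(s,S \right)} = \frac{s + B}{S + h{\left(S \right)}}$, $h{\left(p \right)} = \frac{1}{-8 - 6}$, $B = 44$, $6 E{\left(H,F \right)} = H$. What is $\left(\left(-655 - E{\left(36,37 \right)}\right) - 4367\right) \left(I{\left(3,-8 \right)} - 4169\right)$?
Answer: $\frac{11840070156}{565} \approx 2.0956 \cdot 10^{7}$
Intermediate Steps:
$E{\left(H,F \right)} = \frac{H}{6}$
$h{\left(p \right)} = - \frac{1}{14}$ ($h{\left(p \right)} = \frac{1}{-14} = - \frac{1}{14}$)
$I{\left(s,S \right)} = - \frac{44 + s}{5 \left(- \frac{1}{14} + S\right)}$ ($I{\left(s,S \right)} = - \frac{\left(s + 44\right) \frac{1}{S - \frac{1}{14}}}{5} = - \frac{\left(44 + s\right) \frac{1}{- \frac{1}{14} + S}}{5} = - \frac{\frac{1}{- \frac{1}{14} + S} \left(44 + s\right)}{5} = - \frac{44 + s}{5 \left(- \frac{1}{14} + S\right)}$)
$\left(\left(-655 - E{\left(36,37 \right)}\right) - 4367\right) \left(I{\left(3,-8 \right)} - 4169\right) = \left(\left(-655 - \frac{1}{6} \cdot 36\right) - 4367\right) \left(\frac{14 \left(-44 - 3\right)}{5 \left(-1 + 14 \left(-8\right)\right)} - 4169\right) = \left(\left(-655 - 6\right) - 4367\right) \left(\frac{14 \left(-44 - 3\right)}{5 \left(-1 - 112\right)} - 4169\right) = \left(\left(-655 - 6\right) - 4367\right) \left(\frac{14}{5} \frac{1}{-113} \left(-47\right) - 4169\right) = \left(-661 - 4367\right) \left(\frac{14}{5} \left(- \frac{1}{113}\right) \left(-47\right) - 4169\right) = - 5028 \left(\frac{658}{565} - 4169\right) = \left(-5028\right) \left(- \frac{2354827}{565}\right) = \frac{11840070156}{565}$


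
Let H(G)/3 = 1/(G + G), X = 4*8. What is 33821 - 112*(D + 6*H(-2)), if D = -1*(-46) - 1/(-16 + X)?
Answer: 29180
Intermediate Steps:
X = 32
H(G) = 3/(2*G) (H(G) = 3/(G + G) = 3/((2*G)) = 3*(1/(2*G)) = 3/(2*G))
D = 735/16 (D = -1*(-46) - 1/(-16 + 32) = 46 - 1/16 = 735/16 ≈ 45.938)
33821 - 112*(D + 6*H(-2)) = 33821 - 112*(735/16 + 6*((3/2)/(-2))) = 33821 - 112*(735/16 + 6*((3/2)*(-½))) = 33821 - 112*(735/16 + 6*(-¾)) = 33821 - 112*(735/16 - 9/2) = 33821 - 112*663/16 = 33821 - 1*4641 = 33821 - 4641 = 29180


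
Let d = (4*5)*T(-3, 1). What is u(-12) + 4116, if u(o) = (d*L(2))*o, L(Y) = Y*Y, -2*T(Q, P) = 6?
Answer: 6996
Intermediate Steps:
T(Q, P) = -3 (T(Q, P) = -½*6 = -3)
L(Y) = Y²
d = -60 (d = (4*5)*(-3) = 20*(-3) = -60)
u(o) = -240*o (u(o) = (-60*2²)*o = (-60*4)*o = -240*o)
u(-12) + 4116 = -240*(-12) + 4116 = 2880 + 4116 = 6996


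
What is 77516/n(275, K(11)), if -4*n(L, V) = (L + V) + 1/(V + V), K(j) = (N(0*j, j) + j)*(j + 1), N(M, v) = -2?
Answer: -66973824/82729 ≈ -809.56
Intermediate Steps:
K(j) = (1 + j)*(-2 + j) (K(j) = (-2 + j)*(j + 1) = (-2 + j)*(1 + j) = (1 + j)*(-2 + j))
n(L, V) = -L/4 - V/4 - 1/(8*V) (n(L, V) = -((L + V) + 1/(V + V))/4 = -((L + V) + 1/(2*V))/4 = -(L + V + 1/(2*V))/4 = -L/4 - V/4 - 1/(8*V))
77516/n(275, K(11)) = 77516/(((-1 - 2*(-2 + 11² - 1*11)*(275 + (-2 + 11² - 1*11)))/(8*(-2 + 11² - 1*11)))) = 77516/(((-1 - 2*(-2 + 121 - 11)*(275 + (-2 + 121 - 11)))/(8*(-2 + 121 - 11)))) = 77516/(((⅛)*(-1 - 2*108*(275 + 108))/108)) = 77516/(((⅛)*(1/108)*(-1 - 2*108*383))) = 77516/(((⅛)*(1/108)*(-1 - 82728))) = 77516/(((⅛)*(1/108)*(-82729))) = 77516/(-82729/864) = 77516*(-864/82729) = -66973824/82729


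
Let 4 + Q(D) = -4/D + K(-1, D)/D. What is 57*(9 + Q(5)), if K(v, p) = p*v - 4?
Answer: 684/5 ≈ 136.80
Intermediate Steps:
K(v, p) = -4 + p*v
Q(D) = -4 - 4/D + (-4 - D)/D (Q(D) = -4 + (-4/D + (-4 + D*(-1))/D) = -4 + (-4/D + (-4 - D)/D) = -4 - 4/D + (-4 - D)/D)
57*(9 + Q(5)) = 57*(9 + (-5 - 8/5)) = 57*(9 - 33/5) = 57*(12/5) = 684/5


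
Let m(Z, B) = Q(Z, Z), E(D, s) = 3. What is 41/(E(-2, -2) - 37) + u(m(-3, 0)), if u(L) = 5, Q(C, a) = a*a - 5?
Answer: 129/34 ≈ 3.7941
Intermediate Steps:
Q(C, a) = -5 + a**2 (Q(C, a) = a**2 - 5 = -5 + a**2)
m(Z, B) = -5 + Z**2
41/(E(-2, -2) - 37) + u(m(-3, 0)) = 41/(3 - 37) + 5 = 41/(-34) + 5 = -1/34*41 + 5 = -41/34 + 5 = 129/34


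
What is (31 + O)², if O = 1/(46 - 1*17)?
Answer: 810000/841 ≈ 963.14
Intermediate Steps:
O = 1/29 (O = 1/(46 - 17) = 1/29 ≈ 0.034483)
(31 + O)² = (31 + 1/29)² = (900/29)² = 810000/841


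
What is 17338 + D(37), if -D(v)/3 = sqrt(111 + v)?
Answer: 17338 - 6*sqrt(37) ≈ 17302.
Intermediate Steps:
D(v) = -3*sqrt(111 + v)
17338 + D(37) = 17338 - 3*sqrt(111 + 37) = 17338 - 6*sqrt(37)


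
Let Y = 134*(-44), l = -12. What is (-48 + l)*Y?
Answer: 353760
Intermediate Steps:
Y = -5896
(-48 + l)*Y = (-48 - 12)*(-5896) = -60*(-5896) = 353760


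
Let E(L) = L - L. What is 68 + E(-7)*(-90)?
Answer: 68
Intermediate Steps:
E(L) = 0
68 + E(-7)*(-90) = 68 + 0*(-90) = 68 + 0 = 68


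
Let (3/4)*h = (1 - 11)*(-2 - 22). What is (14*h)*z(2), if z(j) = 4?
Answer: 17920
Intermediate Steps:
h = 320 (h = 4*((1 - 11)*(-2 - 22))/3 = 4*(-10*(-24))/3 = (4/3)*240 = 320)
(14*h)*z(2) = (14*320)*4 = 4480*4 = 17920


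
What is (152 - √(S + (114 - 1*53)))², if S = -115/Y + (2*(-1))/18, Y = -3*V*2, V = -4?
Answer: (1824 - √8078)²/144 ≈ 20883.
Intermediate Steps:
Y = 24 (Y = -3*(-4)*2 = 12*2 = 24)
S = -353/72 (S = -115/24 + (2*(-1))/18 = -115*1/24 - 2*1/18 = -115/24 - ⅑ = -353/72 ≈ -4.9028)
(152 - √(S + (114 - 1*53)))² = (152 - √(-353/72 + (114 - 1*53)))² = (152 - √(-353/72 + (114 - 53)))² = (152 - √(-353/72 + 61))² = (152 - √(4039/72))² = (152 - √8078/12)²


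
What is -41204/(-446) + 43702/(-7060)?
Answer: 67852287/787190 ≈ 86.196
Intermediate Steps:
-41204/(-446) + 43702/(-7060) = -41204*(-1/446) + 43702*(-1/7060) = 20602/223 - 21851/3530 = 67852287/787190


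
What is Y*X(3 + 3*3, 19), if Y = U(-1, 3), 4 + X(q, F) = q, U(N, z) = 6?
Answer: 48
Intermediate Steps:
X(q, F) = -4 + q
Y = 6
Y*X(3 + 3*3, 19) = 6*(-4 + (3 + 3*3)) = 6*(-4 + (3 + 9)) = 6*(-4 + 12) = 6*8 = 48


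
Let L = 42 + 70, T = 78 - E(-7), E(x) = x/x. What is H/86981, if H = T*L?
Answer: 8624/86981 ≈ 0.099148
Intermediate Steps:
E(x) = 1
T = 77 (T = 78 - 1*1 = 78 - 1 = 77)
L = 112
H = 8624 (H = 77*112 = 8624)
H/86981 = 8624/86981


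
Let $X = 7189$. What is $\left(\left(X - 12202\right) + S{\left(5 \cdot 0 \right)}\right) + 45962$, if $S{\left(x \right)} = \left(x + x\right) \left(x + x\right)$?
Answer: $40949$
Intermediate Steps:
$S{\left(x \right)} = 4 x^{2}$ ($S{\left(x \right)} = 2 x 2 x = 4 x^{2}$)
$\left(\left(X - 12202\right) + S{\left(5 \cdot 0 \right)}\right) + 45962 = \left(\left(7189 - 12202\right) + 4 \left(5 \cdot 0\right)^{2}\right) + 45962 = \left(-5013 + 4 \cdot 0^{2}\right) + 45962 = \left(-5013 + 4 \cdot 0\right) + 45962 = \left(-5013 + 0\right) + 45962 = -5013 + 45962 = 40949$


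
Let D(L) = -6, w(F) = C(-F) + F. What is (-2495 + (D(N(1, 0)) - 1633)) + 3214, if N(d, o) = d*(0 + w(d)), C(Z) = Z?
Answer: -920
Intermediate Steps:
w(F) = 0 (w(F) = -F + F = 0)
N(d, o) = 0 (N(d, o) = d*(0 + 0) = d*0 = 0)
(-2495 + (D(N(1, 0)) - 1633)) + 3214 = (-2495 + (-6 - 1633)) + 3214 = (-2495 - 1639) + 3214 = -4134 + 3214 = -920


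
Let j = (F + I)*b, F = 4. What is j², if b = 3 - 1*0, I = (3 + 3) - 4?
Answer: 324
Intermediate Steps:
I = 2 (I = 6 - 4 = 2)
b = 3 (b = 3 + 0 = 3)
j = 18 (j = (4 + 2)*3 = 6*3 = 18)
j² = 18² = 324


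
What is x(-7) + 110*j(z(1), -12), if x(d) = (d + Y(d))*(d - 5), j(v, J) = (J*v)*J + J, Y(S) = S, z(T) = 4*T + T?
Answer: 78048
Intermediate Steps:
z(T) = 5*T
j(v, J) = J + v*J**2 (j(v, J) = v*J**2 + J = J + v*J**2)
x(d) = 2*d*(-5 + d) (x(d) = (d + d)*(d - 5) = (2*d)*(-5 + d) = 2*d*(-5 + d))
x(-7) + 110*j(z(1), -12) = 2*(-7)*(-5 - 7) + 110*(-12*(1 - 60)) = 2*(-7)*(-12) + 110*(-12*(1 - 12*5)) = 168 + 110*(-12*(1 - 60)) = 168 + 110*(-12*(-59)) = 168 + 110*708 = 168 + 77880 = 78048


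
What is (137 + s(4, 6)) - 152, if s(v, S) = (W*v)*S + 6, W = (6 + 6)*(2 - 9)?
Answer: -2025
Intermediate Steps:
W = -84 (W = 12*(-7) = -84)
s(v, S) = 6 - 84*S*v (s(v, S) = (-84*v)*S + 6 = -84*S*v + 6 = 6 - 84*S*v)
(137 + s(4, 6)) - 152 = (137 + (6 - 84*6*4)) - 152 = (137 + (6 - 2016)) - 152 = (137 - 2010) - 152 = -1873 - 152 = -2025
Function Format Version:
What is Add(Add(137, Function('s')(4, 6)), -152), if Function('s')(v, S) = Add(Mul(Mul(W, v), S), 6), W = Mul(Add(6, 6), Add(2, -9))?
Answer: -2025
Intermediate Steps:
W = -84 (W = Mul(12, -7) = -84)
Function('s')(v, S) = Add(6, Mul(-84, S, v)) (Function('s')(v, S) = Add(Mul(Mul(-84, v), S), 6) = Add(Mul(-84, S, v), 6) = Add(6, Mul(-84, S, v)))
Add(Add(137, Function('s')(4, 6)), -152) = Add(Add(137, Add(6, Mul(-84, 6, 4))), -152) = Add(Add(137, Add(6, -2016)), -152) = Add(Add(137, -2010), -152) = Add(-1873, -152) = -2025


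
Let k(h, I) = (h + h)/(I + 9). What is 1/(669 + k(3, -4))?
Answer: 5/3351 ≈ 0.0014921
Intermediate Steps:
k(h, I) = 2*h/(9 + I) (k(h, I) = (2*h)/(9 + I) = 2*h/(9 + I))
1/(669 + k(3, -4)) = 1/(669 + 2*3/(9 - 4)) = 1/(669 + 2*3/5) = 1/(669 + 2*3*(⅕)) = 1/(669 + 6/5) = 1/(3351/5) = 5/3351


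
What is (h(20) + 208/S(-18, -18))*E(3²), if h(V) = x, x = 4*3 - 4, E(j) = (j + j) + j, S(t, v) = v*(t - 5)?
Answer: 5280/23 ≈ 229.57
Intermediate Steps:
S(t, v) = v*(-5 + t)
E(j) = 3*j (E(j) = 2*j + j = 3*j)
x = 8 (x = 12 - 4 = 8)
h(V) = 8
(h(20) + 208/S(-18, -18))*E(3²) = (8 + 208/((-18*(-5 - 18))))*(3*3²) = (8 + 208/((-18*(-23))))*(3*9) = (8 + 208/414)*27 = (8 + 208*(1/414))*27 = (8 + 104/207)*27 = (1760/207)*27 = 5280/23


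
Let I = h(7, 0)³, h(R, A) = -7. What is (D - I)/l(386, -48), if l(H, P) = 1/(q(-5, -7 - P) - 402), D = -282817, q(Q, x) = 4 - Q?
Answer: 111012282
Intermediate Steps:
I = -343 (I = (-7)³ = -343)
l(H, P) = -1/393 (l(H, P) = 1/((4 - 1*(-5)) - 402) = 1/((4 + 5) - 402) = 1/(9 - 402) = 1/(-393) = -1/393)
(D - I)/l(386, -48) = (-282817 - 1*(-343))/(-1/393) = (-282817 + 343)*(-393) = -282474*(-393) = 111012282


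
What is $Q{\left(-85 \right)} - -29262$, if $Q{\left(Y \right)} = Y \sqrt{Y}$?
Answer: $29262 - 85 i \sqrt{85} \approx 29262.0 - 783.66 i$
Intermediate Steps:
$Q{\left(Y \right)} = Y^{\frac{3}{2}}$
$Q{\left(-85 \right)} - -29262 = \left(-85\right)^{\frac{3}{2}} - -29262 = - 85 i \sqrt{85} + 29262 = 29262 - 85 i \sqrt{85}$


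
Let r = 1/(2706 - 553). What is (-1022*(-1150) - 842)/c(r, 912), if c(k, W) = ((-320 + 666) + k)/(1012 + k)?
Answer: 284328060594/82771 ≈ 3.4351e+6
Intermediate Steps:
r = 1/2153 ≈ 0.00046447
c(k, W) = (346 + k)/(1012 + k)
(-1022*(-1150) - 842)/c(r, 912) = (-1022*(-1150) - 842)/(((346 + 1/2153)/(1012 + 1/2153))) = (1175300 - 842)/(((744939/2153)/(2178837/2153))) = 1174458/(((2153/2178837)*(744939/2153))) = 1174458/(82771/242093) = 1174458*(242093/82771) = 284328060594/82771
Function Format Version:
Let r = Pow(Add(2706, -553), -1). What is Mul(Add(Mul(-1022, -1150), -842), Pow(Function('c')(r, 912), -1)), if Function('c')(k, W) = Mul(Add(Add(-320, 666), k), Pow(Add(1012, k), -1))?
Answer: Rational(284328060594, 82771) ≈ 3.4351e+6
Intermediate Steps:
r = Rational(1, 2153) (r = Pow(2153, -1) = Rational(1, 2153) ≈ 0.00046447)
Function('c')(k, W) = Mul(Pow(Add(1012, k), -1), Add(346, k)) (Function('c')(k, W) = Mul(Add(346, k), Pow(Add(1012, k), -1)) = Mul(Pow(Add(1012, k), -1), Add(346, k)))
Mul(Add(Mul(-1022, -1150), -842), Pow(Function('c')(r, 912), -1)) = Mul(Add(Mul(-1022, -1150), -842), Pow(Mul(Pow(Add(1012, Rational(1, 2153)), -1), Add(346, Rational(1, 2153))), -1)) = Mul(Add(1175300, -842), Pow(Mul(Pow(Rational(2178837, 2153), -1), Rational(744939, 2153)), -1)) = Mul(1174458, Pow(Mul(Rational(2153, 2178837), Rational(744939, 2153)), -1)) = Mul(1174458, Pow(Rational(82771, 242093), -1)) = Mul(1174458, Rational(242093, 82771)) = Rational(284328060594, 82771)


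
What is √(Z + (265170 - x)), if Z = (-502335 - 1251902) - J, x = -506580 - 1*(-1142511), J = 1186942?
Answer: 34*I*√2865 ≈ 1819.9*I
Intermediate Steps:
x = 635931 (x = -506580 + 1142511 = 635931)
Z = -2941179 (Z = (-502335 - 1251902) - 1*1186942 = -1754237 - 1186942 = -2941179)
√(Z + (265170 - x)) = √(-2941179 + (265170 - 1*635931)) = √(-2941179 + (265170 - 635931)) = √(-2941179 - 370761) = √(-3311940) = 34*I*√2865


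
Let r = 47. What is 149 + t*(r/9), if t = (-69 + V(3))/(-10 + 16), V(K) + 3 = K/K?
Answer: 4709/54 ≈ 87.204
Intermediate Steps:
V(K) = -2 (V(K) = -3 + K/K = -3 + 1 = -2)
t = -71/6 (t = (-69 - 2)/(-10 + 16) = -71/6 ≈ -11.833)
149 + t*(r/9) = 149 - 3337/(6*9) = 149 - 71/6*47/9 = 149 - 3337/54 = 4709/54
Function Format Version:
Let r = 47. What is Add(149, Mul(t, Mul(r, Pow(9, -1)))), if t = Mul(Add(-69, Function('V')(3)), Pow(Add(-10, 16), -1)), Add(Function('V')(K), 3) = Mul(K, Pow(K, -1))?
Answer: Rational(4709, 54) ≈ 87.204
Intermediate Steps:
Function('V')(K) = -2 (Function('V')(K) = Add(-3, Mul(K, Pow(K, -1))) = Add(-3, 1) = -2)
t = Rational(-71, 6) (t = Mul(Add(-69, -2), Pow(Add(-10, 16), -1)) = Mul(-71, Pow(6, -1)) = Mul(-71, Rational(1, 6)) = Rational(-71, 6) ≈ -11.833)
Add(149, Mul(t, Mul(r, Pow(9, -1)))) = Add(149, Mul(Rational(-71, 6), Mul(47, Pow(9, -1)))) = Add(149, Mul(Rational(-71, 6), Mul(47, Rational(1, 9)))) = Add(149, Mul(Rational(-71, 6), Rational(47, 9))) = Add(149, Rational(-3337, 54)) = Rational(4709, 54)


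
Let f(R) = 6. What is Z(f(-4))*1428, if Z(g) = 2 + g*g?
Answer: 54264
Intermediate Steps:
Z(g) = 2 + g²
Z(f(-4))*1428 = (2 + 6²)*1428 = (2 + 36)*1428 = 38*1428 = 54264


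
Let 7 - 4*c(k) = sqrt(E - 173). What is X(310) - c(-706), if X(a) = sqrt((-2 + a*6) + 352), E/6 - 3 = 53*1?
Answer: -7/4 + sqrt(2210) + sqrt(163)/4 ≈ 48.452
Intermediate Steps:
E = 336 (E = 18 + 6*(53*1) = 18 + 6*53 = 18 + 318 = 336)
X(a) = sqrt(350 + 6*a) (X(a) = sqrt((-2 + 6*a) + 352) = sqrt(350 + 6*a))
c(k) = 7/4 - sqrt(163)/4 (c(k) = 7/4 - sqrt(336 - 173)/4 = 7/4 - sqrt(163)/4)
X(310) - c(-706) = sqrt(350 + 6*310) - (7/4 - sqrt(163)/4) = sqrt(350 + 1860) + (-7/4 + sqrt(163)/4) = sqrt(2210) + (-7/4 + sqrt(163)/4) = -7/4 + sqrt(2210) + sqrt(163)/4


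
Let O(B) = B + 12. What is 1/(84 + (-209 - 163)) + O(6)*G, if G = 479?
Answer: 2483135/288 ≈ 8622.0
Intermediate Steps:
O(B) = 12 + B
1/(84 + (-209 - 163)) + O(6)*G = 1/(84 + (-209 - 163)) + (12 + 6)*479 = 1/(84 - 372) + 18*479 = 1/(-288) + 8622 = -1/288 + 8622 = 2483135/288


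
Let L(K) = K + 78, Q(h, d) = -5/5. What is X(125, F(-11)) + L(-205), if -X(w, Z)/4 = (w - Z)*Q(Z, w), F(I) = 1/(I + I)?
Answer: 4105/11 ≈ 373.18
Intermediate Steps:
Q(h, d) = -1 (Q(h, d) = -5*1/5 = -1)
F(I) = 1/(2*I)
X(w, Z) = -4*Z + 4*w (X(w, Z) = -4*(w - Z)*(-1) = -4*(Z - w) = -4*Z + 4*w)
L(K) = 78 + K
X(125, F(-11)) + L(-205) = (-2/(-11) + 4*125) + (78 - 205) = (-2*(-1)/11 + 500) - 127 = (-4*(-1/22) + 500) - 127 = (2/11 + 500) - 127 = 5502/11 - 127 = 4105/11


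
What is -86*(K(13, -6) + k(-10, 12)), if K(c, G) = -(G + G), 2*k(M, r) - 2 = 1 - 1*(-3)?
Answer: -1290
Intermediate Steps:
k(M, r) = 3 (k(M, r) = 1 + (1 - 1*(-3))/2 = 1 + (1 + 3)/2 = 1 + (1/2)*4 = 1 + 2 = 3)
K(c, G) = -2*G
-86*(K(13, -6) + k(-10, 12)) = -86*(-2*(-6) + 3) = -86*(12 + 3) = -86*15 = -1290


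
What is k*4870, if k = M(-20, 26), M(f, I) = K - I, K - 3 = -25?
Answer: -233760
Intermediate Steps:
K = -22 (K = 3 - 25 = -22)
M(f, I) = -22 - I
k = -48 (k = -22 - 1*26 = -22 - 26 = -48)
k*4870 = -48*4870 = -233760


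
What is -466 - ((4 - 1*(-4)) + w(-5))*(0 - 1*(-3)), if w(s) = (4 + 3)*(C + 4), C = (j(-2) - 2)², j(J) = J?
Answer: -910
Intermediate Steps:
C = 16 (C = (-2 - 2)² = (-4)² = 16)
w(s) = 140 (w(s) = (4 + 3)*(16 + 4) = 7*20 = 140)
-466 - ((4 - 1*(-4)) + w(-5))*(0 - 1*(-3)) = -466 - ((4 - 1*(-4)) + 140)*(0 - 1*(-3)) = -466 - ((4 + 4) + 140)*(0 + 3) = -466 - (8 + 140)*3 = -466 - 148*3 = -466 - 1*444 = -466 - 444 = -910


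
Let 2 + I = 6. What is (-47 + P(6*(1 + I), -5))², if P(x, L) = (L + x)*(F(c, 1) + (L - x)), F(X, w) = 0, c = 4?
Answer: 850084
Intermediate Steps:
I = 4 (I = -2 + 6 = 4)
P(x, L) = (L + x)*(L - x) (P(x, L) = (L + x)*(0 + (L - x)) = (L + x)*(L - x))
(-47 + P(6*(1 + I), -5))² = (-47 + ((-5)² - (6*(1 + 4))²))² = (-47 + (25 - (6*5)²))² = (-47 + (25 - 1*30²))² = (-47 + (25 - 1*900))² = (-47 + (25 - 900))² = (-47 - 875)² = (-922)² = 850084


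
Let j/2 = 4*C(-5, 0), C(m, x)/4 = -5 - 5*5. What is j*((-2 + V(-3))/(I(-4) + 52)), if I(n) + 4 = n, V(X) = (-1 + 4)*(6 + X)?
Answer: -1680/11 ≈ -152.73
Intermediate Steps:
V(X) = 18 + 3*X (V(X) = 3*(6 + X) = 18 + 3*X)
I(n) = -4 + n
C(m, x) = -120 (C(m, x) = 4*(-5 - 5*5) = 4*(-5 - 25) = 4*(-30) = -120)
j = -960 (j = 2*(4*(-120)) = 2*(-480) = -960)
j*((-2 + V(-3))/(I(-4) + 52)) = -960*(-2 + (18 + 3*(-3)))/((-4 - 4) + 52) = -960*(-2 + (18 - 9))/(-8 + 52) = -960*(-2 + 9)/44 = -6720/44 = -960*7/44 = -1680/11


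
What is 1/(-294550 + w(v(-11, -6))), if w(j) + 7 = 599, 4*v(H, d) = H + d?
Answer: -1/293958 ≈ -3.4018e-6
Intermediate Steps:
v(H, d) = H/4 + d/4 (v(H, d) = (H + d)/4 = H/4 + d/4)
w(j) = 592 (w(j) = -7 + 599 = 592)
1/(-294550 + w(v(-11, -6))) = 1/(-294550 + 592) = 1/(-293958) = -1/293958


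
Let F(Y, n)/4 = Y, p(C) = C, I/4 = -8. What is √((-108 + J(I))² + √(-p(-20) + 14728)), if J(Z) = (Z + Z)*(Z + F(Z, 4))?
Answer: √(102657424 + 2*√3687) ≈ 10132.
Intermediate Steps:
I = -32 (I = 4*(-8) = -32)
F(Y, n) = 4*Y
J(Z) = 10*Z² (J(Z) = (Z + Z)*(Z + 4*Z) = (2*Z)*(5*Z) = 10*Z²)
√((-108 + J(I))² + √(-p(-20) + 14728)) = √((-108 + 10*(-32)²)² + √(-1*(-20) + 14728)) = √((-108 + 10*1024)² + √(20 + 14728)) = √((-108 + 10240)² + √14748) = √(10132² + 2*√3687) = √(102657424 + 2*√3687)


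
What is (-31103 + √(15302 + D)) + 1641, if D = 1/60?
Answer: -29462 + √13771815/30 ≈ -29338.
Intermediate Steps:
D = 1/60 ≈ 0.016667
(-31103 + √(15302 + D)) + 1641 = (-31103 + √(15302 + 1/60)) + 1641 = (-31103 + √(918121/60)) + 1641 = (-31103 + √13771815/30) + 1641 = -29462 + √13771815/30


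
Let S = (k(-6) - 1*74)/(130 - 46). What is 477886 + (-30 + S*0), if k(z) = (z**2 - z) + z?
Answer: 477856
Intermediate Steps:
k(z) = z**2
S = -19/42 (S = ((-6)**2 - 1*74)/(130 - 46) = (36 - 74)/84 = -38*1/84 = -19/42 ≈ -0.45238)
477886 + (-30 + S*0) = 477886 + (-30 - 19/42*0) = 477886 + (-30 + 0) = 477886 - 30 = 477856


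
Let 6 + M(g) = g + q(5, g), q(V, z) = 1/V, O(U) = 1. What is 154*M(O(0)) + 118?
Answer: -3106/5 ≈ -621.20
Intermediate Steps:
M(g) = -29/5 + g (M(g) = -6 + (g + 1/5) = -6 + (g + ⅕) = -6 + (⅕ + g) = -29/5 + g)
154*M(O(0)) + 118 = 154*(-29/5 + 1) + 118 = 154*(-24/5) + 118 = -3696/5 + 118 = -3106/5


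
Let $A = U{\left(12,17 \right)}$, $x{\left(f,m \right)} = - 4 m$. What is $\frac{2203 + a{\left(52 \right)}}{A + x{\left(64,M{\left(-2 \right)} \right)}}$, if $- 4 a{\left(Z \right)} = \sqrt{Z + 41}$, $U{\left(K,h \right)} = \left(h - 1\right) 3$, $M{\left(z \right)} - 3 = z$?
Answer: $\frac{2203}{44} - \frac{\sqrt{93}}{176} \approx 50.013$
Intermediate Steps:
$M{\left(z \right)} = 3 + z$
$U{\left(K,h \right)} = -3 + 3 h$ ($U{\left(K,h \right)} = \left(-1 + h\right) 3 = -3 + 3 h$)
$a{\left(Z \right)} = - \frac{\sqrt{41 + Z}}{4}$ ($a{\left(Z \right)} = - \frac{\sqrt{Z + 41}}{4} = - \frac{\sqrt{41 + Z}}{4}$)
$A = 48$ ($A = -3 + 3 \cdot 17 = -3 + 51 = 48$)
$\frac{2203 + a{\left(52 \right)}}{A + x{\left(64,M{\left(-2 \right)} \right)}} = \frac{2203 - \frac{\sqrt{41 + 52}}{4}}{48 - 4 \left(3 - 2\right)} = \frac{2203 - \frac{\sqrt{93}}{4}}{48 - 4} = \frac{2203 - \frac{\sqrt{93}}{4}}{44} = \left(2203 - \frac{\sqrt{93}}{4}\right) \frac{1}{44} = \frac{2203}{44} - \frac{\sqrt{93}}{176}$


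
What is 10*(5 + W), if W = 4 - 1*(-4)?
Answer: 130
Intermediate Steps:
W = 8 (W = 4 + 4 = 8)
10*(5 + W) = 10*(5 + 8) = 10*13 = 130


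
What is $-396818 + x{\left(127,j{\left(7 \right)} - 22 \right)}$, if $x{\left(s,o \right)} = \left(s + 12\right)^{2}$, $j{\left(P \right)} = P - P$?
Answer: $-377497$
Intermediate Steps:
$j{\left(P \right)} = 0$
$x{\left(s,o \right)} = \left(12 + s\right)^{2}$
$-396818 + x{\left(127,j{\left(7 \right)} - 22 \right)} = -396818 + \left(12 + 127\right)^{2} = -396818 + 139^{2} = -396818 + 19321 = -377497$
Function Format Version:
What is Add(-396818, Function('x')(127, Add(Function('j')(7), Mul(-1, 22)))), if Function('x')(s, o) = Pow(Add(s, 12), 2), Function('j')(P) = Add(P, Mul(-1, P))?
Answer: -377497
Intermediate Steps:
Function('j')(P) = 0
Function('x')(s, o) = Pow(Add(12, s), 2)
Add(-396818, Function('x')(127, Add(Function('j')(7), Mul(-1, 22)))) = Add(-396818, Pow(Add(12, 127), 2)) = Add(-396818, Pow(139, 2)) = Add(-396818, 19321) = -377497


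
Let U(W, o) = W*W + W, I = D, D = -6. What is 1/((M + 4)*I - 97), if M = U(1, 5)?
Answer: -1/133 ≈ -0.0075188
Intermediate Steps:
I = -6
U(W, o) = W + W² (U(W, o) = W² + W = W + W²)
M = 2 (M = 1*(1 + 1) = 1*2 = 2)
1/((M + 4)*I - 97) = 1/((2 + 4)*(-6) - 97) = 1/(6*(-6) - 97) = 1/(-36 - 97) = 1/(-133) = -1/133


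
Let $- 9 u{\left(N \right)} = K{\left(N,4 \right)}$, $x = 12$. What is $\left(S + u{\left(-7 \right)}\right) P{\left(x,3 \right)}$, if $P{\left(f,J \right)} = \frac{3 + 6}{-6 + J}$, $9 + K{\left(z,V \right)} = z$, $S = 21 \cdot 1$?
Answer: $- \frac{205}{3} \approx -68.333$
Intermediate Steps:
$S = 21$
$K{\left(z,V \right)} = -9 + z$
$P{\left(f,J \right)} = \frac{9}{-6 + J}$
$u{\left(N \right)} = 1 - \frac{N}{9}$ ($u{\left(N \right)} = - \frac{-9 + N}{9} = 1 - \frac{N}{9}$)
$\left(S + u{\left(-7 \right)}\right) P{\left(x,3 \right)} = \left(21 + \left(1 - - \frac{7}{9}\right)\right) \frac{9}{-6 + 3} = \left(21 + \left(1 + \frac{7}{9}\right)\right) \frac{9}{-3} = \left(21 + \frac{16}{9}\right) 9 \left(- \frac{1}{3}\right) = \frac{205}{9} \left(-3\right) = - \frac{205}{3}$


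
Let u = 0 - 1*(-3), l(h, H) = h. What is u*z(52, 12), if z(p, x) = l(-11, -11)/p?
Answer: -33/52 ≈ -0.63461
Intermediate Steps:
u = 3 (u = 0 + 3 = 3)
z(p, x) = -11/p
u*z(52, 12) = 3*(-11/52) = -33/52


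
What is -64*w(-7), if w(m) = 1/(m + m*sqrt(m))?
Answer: 8/7 - 8*I*sqrt(7)/7 ≈ 1.1429 - 3.0237*I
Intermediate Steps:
w(m) = 1/(m + m**(3/2))
-64*w(-7) = -64/(-7 + (-7)**(3/2)) = -64/(-7 - 7*I*sqrt(7))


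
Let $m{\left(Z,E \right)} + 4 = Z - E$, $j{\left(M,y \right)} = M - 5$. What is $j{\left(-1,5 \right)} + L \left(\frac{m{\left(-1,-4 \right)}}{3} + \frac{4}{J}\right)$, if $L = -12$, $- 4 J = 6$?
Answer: $30$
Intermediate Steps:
$J = - \frac{3}{2}$ ($J = \left(- \frac{1}{4}\right) 6 = - \frac{3}{2} \approx -1.5$)
$j{\left(M,y \right)} = -5 + M$
$m{\left(Z,E \right)} = -4 + Z - E$ ($m{\left(Z,E \right)} = -4 - \left(E - Z\right) = -4 + Z - E$)
$j{\left(-1,5 \right)} + L \left(\frac{m{\left(-1,-4 \right)}}{3} + \frac{4}{J}\right) = \left(-5 - 1\right) - 12 \left(\frac{-4 - 1 - -4}{3} + \frac{4}{- \frac{3}{2}}\right) = -6 - 12 \left(\left(-4 - 1 + 4\right) \frac{1}{3} + 4 \left(- \frac{2}{3}\right)\right) = -6 - 12 \left(\left(-1\right) \frac{1}{3} - \frac{8}{3}\right) = -6 - 12 \left(- \frac{1}{3} - \frac{8}{3}\right) = -6 - -36 = -6 + 36 = 30$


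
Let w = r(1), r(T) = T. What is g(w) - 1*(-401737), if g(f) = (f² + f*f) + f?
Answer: 401740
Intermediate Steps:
w = 1
g(f) = f + 2*f² (g(f) = (f² + f²) + f = 2*f² + f = f + 2*f²)
g(w) - 1*(-401737) = 1*(1 + 2*1) - 1*(-401737) = 1*(1 + 2) + 401737 = 1*3 + 401737 = 3 + 401737 = 401740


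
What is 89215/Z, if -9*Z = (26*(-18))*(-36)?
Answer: -89215/1872 ≈ -47.658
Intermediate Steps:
Z = -1872 (Z = -26*(-18)*(-36)/9 = -(-52)*(-36) = -⅑*16848 = -1872)
89215/Z = 89215/(-1872) = 89215*(-1/1872) = -89215/1872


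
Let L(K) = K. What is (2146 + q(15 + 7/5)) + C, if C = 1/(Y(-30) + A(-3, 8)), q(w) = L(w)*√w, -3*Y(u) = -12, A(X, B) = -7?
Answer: 6437/3 + 82*√410/25 ≈ 2212.1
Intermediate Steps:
Y(u) = 4 (Y(u) = -⅓*(-12) = 4)
q(w) = w^(3/2) (q(w) = w*√w = w^(3/2))
C = -⅓ (C = 1/(4 - 7) = 1/(-3) = -⅓ ≈ -0.33333)
(2146 + q(15 + 7/5)) + C = (2146 + (15 + 7/5)^(3/2)) - ⅓ = (2146 + (82/5)^(3/2)) - ⅓ = (2146 + 82*√410/25) - ⅓ = 6437/3 + 82*√410/25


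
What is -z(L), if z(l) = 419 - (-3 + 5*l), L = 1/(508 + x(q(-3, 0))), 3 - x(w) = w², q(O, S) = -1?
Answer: -43043/102 ≈ -421.99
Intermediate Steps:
x(w) = 3 - w²
L = 1/510 (L = 1/(508 + (3 - 1*(-1)²)) = 1/(508 + (3 - 1*1)) = 1/(508 + (3 - 1)) = 1/(508 + 2) = 1/510 ≈ 0.0019608)
z(l) = 422 - 5*l (z(l) = 419 + (3 - 5*l) = 422 - 5*l)
-z(L) = -(422 - 5*1/510) = -(422 - 1/102) = -1*43043/102 = -43043/102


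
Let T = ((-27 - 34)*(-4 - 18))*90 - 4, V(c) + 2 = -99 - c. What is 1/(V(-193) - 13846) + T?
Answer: 1661153103/13754 ≈ 1.2078e+5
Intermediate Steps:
V(c) = -101 - c (V(c) = -2 + (-99 - c) = -101 - c)
T = 120776 (T = -61*(-22)*90 - 4 = 1342*90 - 4 = 120780 - 4 = 120776)
1/(V(-193) - 13846) + T = 1/((-101 - 1*(-193)) - 13846) + 120776 = 1/((-101 + 193) - 13846) + 120776 = 1/(92 - 13846) + 120776 = 1/(-13754) + 120776 = -1/13754 + 120776 = 1661153103/13754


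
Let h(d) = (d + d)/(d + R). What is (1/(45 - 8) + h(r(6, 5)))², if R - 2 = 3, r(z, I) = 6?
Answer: 207025/165649 ≈ 1.2498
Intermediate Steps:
R = 5 (R = 2 + 3 = 5)
h(d) = 2*d/(5 + d) (h(d) = (d + d)/(d + 5) = (2*d)/(5 + d) = 2*d/(5 + d))
(1/(45 - 8) + h(r(6, 5)))² = (1/(45 - 8) + 2*6/(5 + 6))² = (1/37 + 2*6/11)² = (1/37 + 2*6*(1/11))² = (1/37 + 12/11)² = (455/407)² = 207025/165649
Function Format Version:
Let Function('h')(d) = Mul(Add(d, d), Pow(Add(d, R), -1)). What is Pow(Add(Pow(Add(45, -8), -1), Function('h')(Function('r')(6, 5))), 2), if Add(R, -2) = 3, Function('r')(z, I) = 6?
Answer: Rational(207025, 165649) ≈ 1.2498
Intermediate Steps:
R = 5 (R = Add(2, 3) = 5)
Function('h')(d) = Mul(2, d, Pow(Add(5, d), -1)) (Function('h')(d) = Mul(Add(d, d), Pow(Add(d, 5), -1)) = Mul(Mul(2, d), Pow(Add(5, d), -1)) = Mul(2, d, Pow(Add(5, d), -1)))
Pow(Add(Pow(Add(45, -8), -1), Function('h')(Function('r')(6, 5))), 2) = Pow(Add(Pow(Add(45, -8), -1), Mul(2, 6, Pow(Add(5, 6), -1))), 2) = Pow(Add(Pow(37, -1), Mul(2, 6, Pow(11, -1))), 2) = Pow(Add(Rational(1, 37), Mul(2, 6, Rational(1, 11))), 2) = Pow(Add(Rational(1, 37), Rational(12, 11)), 2) = Pow(Rational(455, 407), 2) = Rational(207025, 165649)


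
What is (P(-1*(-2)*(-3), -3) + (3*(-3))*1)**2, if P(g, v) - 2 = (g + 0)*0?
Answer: 49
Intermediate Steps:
P(g, v) = 2 (P(g, v) = 2 + (g + 0)*0 = 2 + g*0 = 2 + 0 = 2)
(P(-1*(-2)*(-3), -3) + (3*(-3))*1)**2 = (2 + (3*(-3))*1)**2 = (2 - 9*1)**2 = (2 - 9)**2 = (-7)**2 = 49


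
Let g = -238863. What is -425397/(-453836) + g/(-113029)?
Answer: 156486825981/51296629244 ≈ 3.0506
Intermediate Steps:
-425397/(-453836) + g/(-113029) = -425397/(-453836) - 238863/(-113029) = -425397*(-1/453836) - 238863*(-1/113029) = 425397/453836 + 238863/113029 = 156486825981/51296629244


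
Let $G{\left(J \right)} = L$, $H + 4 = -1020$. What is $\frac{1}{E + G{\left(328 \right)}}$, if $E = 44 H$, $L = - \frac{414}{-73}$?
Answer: $- \frac{73}{3288674} \approx -2.2197 \cdot 10^{-5}$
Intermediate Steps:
$H = -1024$ ($H = -4 - 1020 = -1024$)
$L = \frac{414}{73}$ ($L = \left(-414\right) \left(- \frac{1}{73}\right) = \frac{414}{73} \approx 5.6712$)
$E = -45056$ ($E = 44 \left(-1024\right) = -45056$)
$G{\left(J \right)} = \frac{414}{73}$
$\frac{1}{E + G{\left(328 \right)}} = \frac{1}{-45056 + \frac{414}{73}} = \frac{1}{- \frac{3288674}{73}} = - \frac{73}{3288674}$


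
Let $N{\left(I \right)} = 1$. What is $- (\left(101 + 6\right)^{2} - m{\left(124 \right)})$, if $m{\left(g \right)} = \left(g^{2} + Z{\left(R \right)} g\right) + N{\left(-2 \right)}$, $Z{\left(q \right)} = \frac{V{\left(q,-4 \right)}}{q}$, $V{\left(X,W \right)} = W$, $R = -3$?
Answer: $\frac{12280}{3} \approx 4093.3$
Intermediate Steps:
$Z{\left(q \right)} = - \frac{4}{q}$
$m{\left(g \right)} = 1 + g^{2} + \frac{4 g}{3}$ ($m{\left(g \right)} = \left(g^{2} + - \frac{4}{-3} g\right) + 1 = \left(g^{2} + \left(-4\right) \left(- \frac{1}{3}\right) g\right) + 1 = \left(g^{2} + \frac{4 g}{3}\right) + 1 = 1 + g^{2} + \frac{4 g}{3}$)
$- (\left(101 + 6\right)^{2} - m{\left(124 \right)}) = - (\left(101 + 6\right)^{2} - \left(1 + 124^{2} + \frac{4}{3} \cdot 124\right)) = - (107^{2} - \left(1 + 15376 + \frac{496}{3}\right)) = - (11449 - \frac{46627}{3}) = \left(-1\right) \left(- \frac{12280}{3}\right) = \frac{12280}{3}$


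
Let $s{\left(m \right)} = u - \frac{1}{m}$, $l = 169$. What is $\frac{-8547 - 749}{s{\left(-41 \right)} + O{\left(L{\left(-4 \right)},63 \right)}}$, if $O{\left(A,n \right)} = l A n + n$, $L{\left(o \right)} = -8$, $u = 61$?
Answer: $\frac{381136}{3487131} \approx 0.1093$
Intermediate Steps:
$O{\left(A,n \right)} = n + 169 A n$ ($O{\left(A,n \right)} = 169 A n + n = n + 169 A n$)
$s{\left(m \right)} = 61 - \frac{1}{m}$
$\frac{-8547 - 749}{s{\left(-41 \right)} + O{\left(L{\left(-4 \right)},63 \right)}} = \frac{-8547 - 749}{\left(61 - \frac{1}{-41}\right) + 63 \left(1 + 169 \left(-8\right)\right)} = - \frac{9296}{\left(61 - - \frac{1}{41}\right) + 63 \left(1 - 1352\right)} = - \frac{9296}{\left(61 + \frac{1}{41}\right) + 63 \left(-1351\right)} = - \frac{9296}{\frac{2502}{41} - 85113} = - \frac{9296}{- \frac{3487131}{41}} = \left(-9296\right) \left(- \frac{41}{3487131}\right) = \frac{381136}{3487131}$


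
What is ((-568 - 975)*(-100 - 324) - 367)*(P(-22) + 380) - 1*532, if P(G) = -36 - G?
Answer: 239314058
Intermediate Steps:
((-568 - 975)*(-100 - 324) - 367)*(P(-22) + 380) - 1*532 = ((-568 - 975)*(-100 - 324) - 367)*((-36 - 1*(-22)) + 380) - 1*532 = (-1543*(-424) - 367)*((-36 + 22) + 380) - 532 = (654232 - 367)*(-14 + 380) - 532 = 653865*366 - 532 = 239314590 - 532 = 239314058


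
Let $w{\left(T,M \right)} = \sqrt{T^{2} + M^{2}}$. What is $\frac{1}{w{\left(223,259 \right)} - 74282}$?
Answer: $- \frac{37141}{2758849357} - \frac{\sqrt{116810}}{5517698714} \approx -1.3524 \cdot 10^{-5}$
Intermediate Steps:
$w{\left(T,M \right)} = \sqrt{M^{2} + T^{2}}$
$\frac{1}{w{\left(223,259 \right)} - 74282} = \frac{1}{\sqrt{259^{2} + 223^{2}} - 74282} = \frac{1}{\sqrt{67081 + 49729} - 74282} = \frac{1}{\sqrt{116810} - 74282} = \frac{1}{-74282 + \sqrt{116810}}$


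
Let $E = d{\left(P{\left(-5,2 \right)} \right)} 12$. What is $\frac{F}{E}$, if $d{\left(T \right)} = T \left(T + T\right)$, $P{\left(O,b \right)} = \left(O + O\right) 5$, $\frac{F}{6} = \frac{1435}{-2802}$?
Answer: $- \frac{287}{5604000} \approx -5.1213 \cdot 10^{-5}$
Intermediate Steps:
$F = - \frac{1435}{467}$ ($F = 6 \frac{1435}{-2802} = 6 \cdot 1435 \left(- \frac{1}{2802}\right) = 6 \left(- \frac{1435}{2802}\right) = - \frac{1435}{467} \approx -3.0728$)
$P{\left(O,b \right)} = 10 O$ ($P{\left(O,b \right)} = 2 O 5 = 10 O$)
$d{\left(T \right)} = 2 T^{2}$ ($d{\left(T \right)} = T 2 T = 2 T^{2}$)
$E = 60000$ ($E = 2 \left(10 \left(-5\right)\right)^{2} \cdot 12 = 2 \left(-50\right)^{2} \cdot 12 = 2 \cdot 2500 \cdot 12 = 5000 \cdot 12 = 60000$)
$\frac{F}{E} = - \frac{1435}{467 \cdot 60000} = \left(- \frac{1435}{467}\right) \frac{1}{60000} = - \frac{287}{5604000}$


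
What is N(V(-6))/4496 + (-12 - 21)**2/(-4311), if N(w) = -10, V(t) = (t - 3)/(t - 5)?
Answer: -274403/1076792 ≈ -0.25483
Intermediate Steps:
V(t) = (-3 + t)/(-5 + t)
N(V(-6))/4496 + (-12 - 21)**2/(-4311) = -10/4496 + (-12 - 21)**2/(-4311) = -10*1/4496 + (-33)**2*(-1/4311) = -5/2248 + 1089*(-1/4311) = -5/2248 - 121/479 = -274403/1076792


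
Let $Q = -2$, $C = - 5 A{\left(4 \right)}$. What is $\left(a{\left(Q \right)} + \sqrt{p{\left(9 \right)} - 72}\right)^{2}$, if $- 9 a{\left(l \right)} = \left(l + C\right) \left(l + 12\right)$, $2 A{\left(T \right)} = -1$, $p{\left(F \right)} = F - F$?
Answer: $\frac{\left(5 - 54 i \sqrt{2}\right)^{2}}{81} \approx -71.691 - 9.4281 i$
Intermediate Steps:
$p{\left(F \right)} = 0$
$A{\left(T \right)} = - \frac{1}{2}$ ($A{\left(T \right)} = \frac{1}{2} \left(-1\right) = - \frac{1}{2}$)
$C = \frac{5}{2}$ ($C = \left(-5\right) \left(- \frac{1}{2}\right) = \frac{5}{2} \approx 2.5$)
$a{\left(l \right)} = - \frac{\left(12 + l\right) \left(\frac{5}{2} + l\right)}{9}$ ($a{\left(l \right)} = - \frac{\left(l + \frac{5}{2}\right) \left(l + 12\right)}{9} = - \frac{\left(\frac{5}{2} + l\right) \left(12 + l\right)}{9} = - \frac{\left(12 + l\right) \left(\frac{5}{2} + l\right)}{9}$)
$\left(a{\left(Q \right)} + \sqrt{p{\left(9 \right)} - 72}\right)^{2} = \left(\left(- \frac{10}{3} - - \frac{29}{9} - \frac{\left(-2\right)^{2}}{9}\right) + \sqrt{0 - 72}\right)^{2} = \left(\left(- \frac{10}{3} + \frac{29}{9} - \frac{4}{9}\right) + \sqrt{-72}\right)^{2} = \left(\left(- \frac{10}{3} + \frac{29}{9} - \frac{4}{9}\right) + 6 i \sqrt{2}\right)^{2} = \left(- \frac{5}{9} + 6 i \sqrt{2}\right)^{2}$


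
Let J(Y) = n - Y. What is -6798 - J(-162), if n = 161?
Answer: -7121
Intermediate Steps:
J(Y) = 161 - Y
-6798 - J(-162) = -6798 - (161 - 1*(-162)) = -6798 - (161 + 162) = -6798 - 1*323 = -6798 - 323 = -7121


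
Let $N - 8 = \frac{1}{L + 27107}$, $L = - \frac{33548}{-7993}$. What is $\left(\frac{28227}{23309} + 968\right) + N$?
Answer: $\frac{4935947251668826}{5051055614891} \approx 977.21$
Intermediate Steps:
$L = \frac{33548}{7993}$ ($L = \left(-33548\right) \left(- \frac{1}{7993}\right) = \frac{33548}{7993} \approx 4.1972$)
$N = \frac{1733606385}{216699799}$ ($N = 8 + \frac{1}{\frac{33548}{7993} + 27107} = 8 + \frac{1}{\frac{216699799}{7993}} = 8 + \frac{7993}{216699799} = \frac{1733606385}{216699799} \approx 8.0$)
$\left(\frac{28227}{23309} + 968\right) + N = \left(\frac{28227}{23309} + 968\right) + \frac{1733606385}{216699799} = \frac{22591339}{23309} + \frac{1733606385}{216699799} = \frac{4935947251668826}{5051055614891}$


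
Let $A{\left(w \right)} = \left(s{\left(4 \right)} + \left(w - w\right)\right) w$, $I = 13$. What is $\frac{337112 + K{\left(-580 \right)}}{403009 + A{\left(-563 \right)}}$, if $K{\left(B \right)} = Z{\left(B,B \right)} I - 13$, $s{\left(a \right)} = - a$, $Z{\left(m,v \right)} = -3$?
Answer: $\frac{337060}{405261} \approx 0.83171$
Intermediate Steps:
$K{\left(B \right)} = -52$ ($K{\left(B \right)} = \left(-3\right) 13 - 13 = -39 - 13 = -52$)
$A{\left(w \right)} = - 4 w$ ($A{\left(w \right)} = \left(\left(-1\right) 4 + \left(w - w\right)\right) w = \left(-4 + 0\right) w = - 4 w$)
$\frac{337112 + K{\left(-580 \right)}}{403009 + A{\left(-563 \right)}} = \frac{337112 - 52}{403009 - -2252} = \frac{337060}{403009 + 2252} = \frac{337060}{405261}$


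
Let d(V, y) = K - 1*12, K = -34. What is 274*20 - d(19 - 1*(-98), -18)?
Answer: 5526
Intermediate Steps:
d(V, y) = -46 (d(V, y) = -34 - 1*12 = -34 - 12 = -46)
274*20 - d(19 - 1*(-98), -18) = 274*20 - 1*(-46) = 5480 + 46 = 5526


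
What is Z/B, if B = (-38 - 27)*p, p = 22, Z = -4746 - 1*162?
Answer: 2454/715 ≈ 3.4322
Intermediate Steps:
Z = -4908 (Z = -4746 - 162 = -4908)
B = -1430 (B = (-38 - 27)*22 = -65*22 = -1430)
Z/B = -4908/(-1430) = -4908*(-1/1430) = 2454/715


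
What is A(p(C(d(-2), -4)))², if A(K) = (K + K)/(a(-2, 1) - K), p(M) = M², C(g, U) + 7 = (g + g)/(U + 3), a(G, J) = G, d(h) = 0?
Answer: 9604/2601 ≈ 3.6924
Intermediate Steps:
C(g, U) = -7 + 2*g/(3 + U) (C(g, U) = -7 + (g + g)/(U + 3) = -7 + (2*g)/(3 + U) = -7 + 2*g/(3 + U))
A(K) = 2*K/(-2 - K) (A(K) = (K + K)/(-2 - K) = (2*K)/(-2 - K) = 2*K/(-2 - K))
A(p(C(d(-2), -4)))² = (-2*((-21 - 7*(-4) + 2*0)/(3 - 4))²/(2 + ((-21 - 7*(-4) + 2*0)/(3 - 4))²))² = (-2*((-21 + 28 + 0)/(-1))²/(2 + ((-21 + 28 + 0)/(-1))²))² = (-2*(-1*7)²/(2 + (-1*7)²))² = (-2*(-7)²/(2 + (-7)²))² = (-2*49/(2 + 49))² = (-2*49/51)² = (-2*49*1/51)² = (-98/51)² = 9604/2601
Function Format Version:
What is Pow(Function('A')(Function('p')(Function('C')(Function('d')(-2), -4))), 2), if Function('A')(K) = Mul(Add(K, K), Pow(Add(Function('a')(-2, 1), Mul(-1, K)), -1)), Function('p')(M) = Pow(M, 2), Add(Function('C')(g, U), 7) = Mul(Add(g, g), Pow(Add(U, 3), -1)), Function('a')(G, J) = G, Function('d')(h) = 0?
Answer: Rational(9604, 2601) ≈ 3.6924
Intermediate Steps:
Function('C')(g, U) = Add(-7, Mul(2, g, Pow(Add(3, U), -1))) (Function('C')(g, U) = Add(-7, Mul(Add(g, g), Pow(Add(U, 3), -1))) = Add(-7, Mul(Mul(2, g), Pow(Add(3, U), -1))) = Add(-7, Mul(2, g, Pow(Add(3, U), -1))))
Function('A')(K) = Mul(2, K, Pow(Add(-2, Mul(-1, K)), -1)) (Function('A')(K) = Mul(Add(K, K), Pow(Add(-2, Mul(-1, K)), -1)) = Mul(Mul(2, K), Pow(Add(-2, Mul(-1, K)), -1)) = Mul(2, K, Pow(Add(-2, Mul(-1, K)), -1)))
Pow(Function('A')(Function('p')(Function('C')(Function('d')(-2), -4))), 2) = Pow(Mul(-2, Pow(Mul(Pow(Add(3, -4), -1), Add(-21, Mul(-7, -4), Mul(2, 0))), 2), Pow(Add(2, Pow(Mul(Pow(Add(3, -4), -1), Add(-21, Mul(-7, -4), Mul(2, 0))), 2)), -1)), 2) = Pow(Mul(-2, Pow(Mul(Pow(-1, -1), Add(-21, 28, 0)), 2), Pow(Add(2, Pow(Mul(Pow(-1, -1), Add(-21, 28, 0)), 2)), -1)), 2) = Pow(Mul(-2, Pow(Mul(-1, 7), 2), Pow(Add(2, Pow(Mul(-1, 7), 2)), -1)), 2) = Pow(Mul(-2, Pow(-7, 2), Pow(Add(2, Pow(-7, 2)), -1)), 2) = Pow(Mul(-2, 49, Pow(Add(2, 49), -1)), 2) = Pow(Mul(-2, 49, Pow(51, -1)), 2) = Pow(Mul(-2, 49, Rational(1, 51)), 2) = Pow(Rational(-98, 51), 2) = Rational(9604, 2601)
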